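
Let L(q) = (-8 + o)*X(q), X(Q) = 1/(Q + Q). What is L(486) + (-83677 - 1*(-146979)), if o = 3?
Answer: 61529539/972 ≈ 63302.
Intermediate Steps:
X(Q) = 1/(2*Q)
L(q) = -5/(2*q) (L(q) = (-8 + 3)*(1/(2*q)) = -5/(2*q))
L(486) + (-83677 - 1*(-146979)) = -5/2/486 + (-83677 - 1*(-146979)) = -5/2*1/486 + (-83677 + 146979) = -5/972 + 63302 = 61529539/972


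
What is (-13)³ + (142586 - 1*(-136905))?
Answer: 277294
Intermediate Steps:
(-13)³ + (142586 - 1*(-136905)) = -2197 + (142586 + 136905) = -2197 + 279491 = 277294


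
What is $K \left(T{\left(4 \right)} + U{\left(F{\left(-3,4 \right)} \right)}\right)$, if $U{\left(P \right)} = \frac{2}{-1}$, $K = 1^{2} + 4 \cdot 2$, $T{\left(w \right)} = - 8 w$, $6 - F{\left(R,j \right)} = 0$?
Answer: $-306$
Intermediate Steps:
$F{\left(R,j \right)} = 6$ ($F{\left(R,j \right)} = 6 - 0 = 6 + 0 = 6$)
$K = 9$ ($K = 1 + 8 = 9$)
$U{\left(P \right)} = -2$ ($U{\left(P \right)} = 2 \left(-1\right) = -2$)
$K \left(T{\left(4 \right)} + U{\left(F{\left(-3,4 \right)} \right)}\right) = 9 \left(\left(-8\right) 4 - 2\right) = 9 \left(-32 - 2\right) = 9 \left(-34\right) = -306$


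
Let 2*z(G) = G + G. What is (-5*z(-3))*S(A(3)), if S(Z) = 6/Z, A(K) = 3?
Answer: 30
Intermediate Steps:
z(G) = G (z(G) = (G + G)/2 = (2*G)/2 = G)
(-5*z(-3))*S(A(3)) = (-5*(-3))*(6/3) = 15*(6*(⅓)) = 15*2 = 30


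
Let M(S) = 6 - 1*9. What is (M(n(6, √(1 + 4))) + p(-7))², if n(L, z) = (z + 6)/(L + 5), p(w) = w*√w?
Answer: -334 + 42*I*√7 ≈ -334.0 + 111.12*I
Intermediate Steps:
p(w) = w^(3/2)
n(L, z) = (6 + z)/(5 + L)
M(S) = -3 (M(S) = 6 - 9 = -3)
(M(n(6, √(1 + 4))) + p(-7))² = (-3 + (-7)^(3/2))² = (-3 - 7*I*√7)²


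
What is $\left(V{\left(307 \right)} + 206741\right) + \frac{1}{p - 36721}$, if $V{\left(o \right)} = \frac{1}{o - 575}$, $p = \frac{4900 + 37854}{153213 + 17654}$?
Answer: $\frac{347641114348400855}{1681529646604} \approx 2.0674 \cdot 10^{5}$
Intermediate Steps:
$p = \frac{42754}{170867} \approx 0.25022$
$V{\left(o \right)} = \frac{1}{-575 + o}$
$\left(V{\left(307 \right)} + 206741\right) + \frac{1}{p - 36721} = \left(\frac{1}{-575 + 307} + 206741\right) + \frac{1}{\frac{42754}{170867} - 36721} = \left(\frac{1}{-268} + 206741\right) + \frac{1}{- \frac{6274364353}{170867}} = \left(- \frac{1}{268} + 206741\right) - \frac{170867}{6274364353} = \frac{55406587}{268} - \frac{170867}{6274364353} = \frac{347641114348400855}{1681529646604}$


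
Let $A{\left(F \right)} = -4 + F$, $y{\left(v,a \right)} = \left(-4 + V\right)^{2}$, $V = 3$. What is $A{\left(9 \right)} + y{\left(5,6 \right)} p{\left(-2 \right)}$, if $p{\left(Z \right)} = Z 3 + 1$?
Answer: $0$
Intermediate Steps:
$p{\left(Z \right)} = 1 + 3 Z$ ($p{\left(Z \right)} = 3 Z + 1 = 1 + 3 Z$)
$y{\left(v,a \right)} = 1$ ($y{\left(v,a \right)} = \left(-4 + 3\right)^{2} = \left(-1\right)^{2} = 1$)
$A{\left(9 \right)} + y{\left(5,6 \right)} p{\left(-2 \right)} = \left(-4 + 9\right) + 1 \left(1 + 3 \left(-2\right)\right) = 5 + 1 \left(1 - 6\right) = 5 + 1 \left(-5\right) = 5 - 5 = 0$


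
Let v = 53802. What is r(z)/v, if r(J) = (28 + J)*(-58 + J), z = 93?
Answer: 605/7686 ≈ 0.078714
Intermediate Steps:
r(J) = (-58 + J)*(28 + J)
r(z)/v = (-1624 + 93**2 - 30*93)/53802 = (-1624 + 8649 - 2790)*(1/53802) = 4235*(1/53802) = 605/7686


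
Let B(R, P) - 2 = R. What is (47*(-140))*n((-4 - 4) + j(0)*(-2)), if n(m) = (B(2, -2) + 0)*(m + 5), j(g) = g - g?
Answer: 78960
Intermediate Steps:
B(R, P) = 2 + R
j(g) = 0
n(m) = 20 + 4*m (n(m) = ((2 + 2) + 0)*(m + 5) = (4 + 0)*(5 + m) = 4*(5 + m) = 20 + 4*m)
(47*(-140))*n((-4 - 4) + j(0)*(-2)) = (47*(-140))*(20 + 4*((-4 - 4) + 0*(-2))) = -6580*(20 + 4*(-8 + 0)) = -6580*(20 + 4*(-8)) = -6580*(20 - 32) = -6580*(-12) = 78960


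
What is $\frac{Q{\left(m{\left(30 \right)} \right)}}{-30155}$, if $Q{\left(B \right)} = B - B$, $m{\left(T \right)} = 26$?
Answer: $0$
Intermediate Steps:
$Q{\left(B \right)} = 0$
$\frac{Q{\left(m{\left(30 \right)} \right)}}{-30155} = \frac{0}{-30155} = 0 \left(- \frac{1}{30155}\right) = 0$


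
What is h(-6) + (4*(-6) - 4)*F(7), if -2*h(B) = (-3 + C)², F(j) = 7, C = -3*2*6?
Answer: -1913/2 ≈ -956.50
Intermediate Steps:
C = -36 (C = -6*6 = -36)
h(B) = -1521/2 (h(B) = -(-3 - 36)²/2 = -½*(-39)² = -½*1521 = -1521/2)
h(-6) + (4*(-6) - 4)*F(7) = -1521/2 + (4*(-6) - 4)*7 = -1521/2 + (-24 - 4)*7 = -1521/2 - 28*7 = -1521/2 - 196 = -1913/2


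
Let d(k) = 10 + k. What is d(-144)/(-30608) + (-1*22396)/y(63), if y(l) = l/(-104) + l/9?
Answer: -35645787381/10177160 ≈ -3502.5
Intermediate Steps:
y(l) = 95*l/936 (y(l) = l*(-1/104) + l*(⅑) = -l/104 + l/9 = 95*l/936)
d(-144)/(-30608) + (-1*22396)/y(63) = (10 - 144)/(-30608) + (-1*22396)/(((95/936)*63)) = -134*(-1/30608) - 22396/665/104 = 67/15304 - 22396*104/665 = 67/15304 - 2329184/665 = -35645787381/10177160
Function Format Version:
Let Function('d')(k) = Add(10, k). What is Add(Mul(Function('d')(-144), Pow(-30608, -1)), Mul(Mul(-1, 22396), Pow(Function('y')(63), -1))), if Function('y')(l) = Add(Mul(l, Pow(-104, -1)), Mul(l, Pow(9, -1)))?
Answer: Rational(-35645787381, 10177160) ≈ -3502.5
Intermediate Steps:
Function('y')(l) = Mul(Rational(95, 936), l) (Function('y')(l) = Add(Mul(l, Rational(-1, 104)), Mul(l, Rational(1, 9))) = Add(Mul(Rational(-1, 104), l), Mul(Rational(1, 9), l)) = Mul(Rational(95, 936), l))
Add(Mul(Function('d')(-144), Pow(-30608, -1)), Mul(Mul(-1, 22396), Pow(Function('y')(63), -1))) = Add(Mul(Add(10, -144), Pow(-30608, -1)), Mul(Mul(-1, 22396), Pow(Mul(Rational(95, 936), 63), -1))) = Add(Mul(-134, Rational(-1, 30608)), Mul(-22396, Pow(Rational(665, 104), -1))) = Add(Rational(67, 15304), Mul(-22396, Rational(104, 665))) = Add(Rational(67, 15304), Rational(-2329184, 665)) = Rational(-35645787381, 10177160)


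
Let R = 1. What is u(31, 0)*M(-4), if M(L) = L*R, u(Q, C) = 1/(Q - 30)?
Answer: -4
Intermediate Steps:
u(Q, C) = 1/(-30 + Q)
M(L) = L (M(L) = L*1 = L)
u(31, 0)*M(-4) = -4/(-30 + 31) = -4/1 = 1*(-4) = -4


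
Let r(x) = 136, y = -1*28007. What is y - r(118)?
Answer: -28143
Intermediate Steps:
y = -28007
y - r(118) = -28007 - 1*136 = -28007 - 136 = -28143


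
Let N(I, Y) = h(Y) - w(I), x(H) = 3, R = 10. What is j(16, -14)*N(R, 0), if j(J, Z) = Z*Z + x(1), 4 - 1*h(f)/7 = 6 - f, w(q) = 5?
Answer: -3781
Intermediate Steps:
h(f) = -14 + 7*f (h(f) = 28 - 7*(6 - f) = 28 + (-42 + 7*f) = -14 + 7*f)
N(I, Y) = -19 + 7*Y (N(I, Y) = (-14 + 7*Y) - 1*5 = (-14 + 7*Y) - 5 = -19 + 7*Y)
j(J, Z) = 3 + Z² (j(J, Z) = Z*Z + 3 = Z² + 3 = 3 + Z²)
j(16, -14)*N(R, 0) = (3 + (-14)²)*(-19 + 7*0) = (3 + 196)*(-19 + 0) = 199*(-19) = -3781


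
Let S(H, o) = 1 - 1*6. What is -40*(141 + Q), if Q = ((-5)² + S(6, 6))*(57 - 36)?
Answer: -22440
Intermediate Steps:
S(H, o) = -5 (S(H, o) = 1 - 6 = -5)
Q = 420 (Q = ((-5)² - 5)*(57 - 36) = (25 - 5)*21 = 20*21 = 420)
-40*(141 + Q) = -40*(141 + 420) = -40*561 = -22440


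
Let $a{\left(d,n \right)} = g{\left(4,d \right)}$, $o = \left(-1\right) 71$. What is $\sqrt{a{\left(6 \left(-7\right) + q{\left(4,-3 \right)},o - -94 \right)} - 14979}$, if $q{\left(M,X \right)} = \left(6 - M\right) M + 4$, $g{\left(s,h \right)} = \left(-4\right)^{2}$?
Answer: $i \sqrt{14963} \approx 122.32 i$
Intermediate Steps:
$g{\left(s,h \right)} = 16$
$q{\left(M,X \right)} = 4 + M \left(6 - M\right)$ ($q{\left(M,X \right)} = M \left(6 - M\right) + 4 = 4 + M \left(6 - M\right)$)
$o = -71$
$a{\left(d,n \right)} = 16$
$\sqrt{a{\left(6 \left(-7\right) + q{\left(4,-3 \right)},o - -94 \right)} - 14979} = \sqrt{16 - 14979} = \sqrt{-14963} = i \sqrt{14963}$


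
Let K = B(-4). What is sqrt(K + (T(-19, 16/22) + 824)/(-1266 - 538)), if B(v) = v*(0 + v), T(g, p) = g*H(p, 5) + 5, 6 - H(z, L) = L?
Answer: 13*sqrt(74866)/902 ≈ 3.9435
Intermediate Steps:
H(z, L) = 6 - L
T(g, p) = 5 + g (T(g, p) = g*(6 - 1*5) + 5 = g*(6 - 5) + 5 = g*1 + 5 = g + 5 = 5 + g)
B(v) = v**2 (B(v) = v*v = v**2)
K = 16 (K = (-4)**2 = 16)
sqrt(K + (T(-19, 16/22) + 824)/(-1266 - 538)) = sqrt(16 + ((5 - 19) + 824)/(-1266 - 538)) = sqrt(16 + (-14 + 824)/(-1804)) = sqrt(16 + 810*(-1/1804)) = sqrt(16 - 405/902) = sqrt(14027/902) = 13*sqrt(74866)/902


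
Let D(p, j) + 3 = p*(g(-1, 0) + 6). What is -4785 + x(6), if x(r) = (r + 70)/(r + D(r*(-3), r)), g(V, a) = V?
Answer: -416371/87 ≈ -4785.9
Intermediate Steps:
D(p, j) = -3 + 5*p (D(p, j) = -3 + p*(-1 + 6) = -3 + p*5 = -3 + 5*p)
x(r) = (70 + r)/(-3 - 14*r) (x(r) = (r + 70)/(r + (-3 + 5*(r*(-3)))) = (70 + r)/(r + (-3 + 5*(-3*r))) = (70 + r)/(r + (-3 - 15*r)) = (70 + r)/(-3 - 14*r))
-4785 + x(6) = -4785 + (70 + 6)/(-3 - 14*6) = -4785 + 76/(-3 - 84) = -4785 + 76/(-87) = -4785 - 1/87*76 = -4785 - 76/87 = -416371/87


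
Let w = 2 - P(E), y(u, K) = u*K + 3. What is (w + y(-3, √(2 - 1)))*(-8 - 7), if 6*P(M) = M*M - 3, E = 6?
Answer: 105/2 ≈ 52.500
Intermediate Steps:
P(M) = -½ + M²/6 (P(M) = (M*M - 3)/6 = (M² - 3)/6 = (-3 + M²)/6 = -½ + M²/6)
y(u, K) = 3 + K*u (y(u, K) = K*u + 3 = 3 + K*u)
w = -7/2 (w = 2 - (-½ + (⅙)*6²) = 2 - (-½ + (⅙)*36) = 2 - (-½ + 6) = 2 - 1*11/2 = 2 - 11/2 = -7/2 ≈ -3.5000)
(w + y(-3, √(2 - 1)))*(-8 - 7) = (-7/2 + (3 + √(2 - 1)*(-3)))*(-8 - 7) = (-7/2 + (3 + √1*(-3)))*(-15) = (-7/2 + (3 + 1*(-3)))*(-15) = (-7/2 + (3 - 3))*(-15) = (-7/2 + 0)*(-15) = -7/2*(-15) = 105/2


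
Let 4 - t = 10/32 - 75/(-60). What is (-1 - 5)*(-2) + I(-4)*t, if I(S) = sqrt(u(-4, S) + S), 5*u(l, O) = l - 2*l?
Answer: 12 + 39*I*sqrt(5)/20 ≈ 12.0 + 4.3603*I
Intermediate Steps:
u(l, O) = -l/5 (u(l, O) = (l - 2*l)/5 = (-l)/5 = -l/5)
I(S) = sqrt(4/5 + S) (I(S) = sqrt(-1/5*(-4) + S) = sqrt(4/5 + S))
t = 39/16 (t = 4 - (10/32 - 75/(-60)) = 4 - (10*(1/32) - 75*(-1/60)) = 4 - (5/16 + 5/4) = 4 - 1*25/16 = 4 - 25/16 = 39/16 ≈ 2.4375)
(-1 - 5)*(-2) + I(-4)*t = (-1 - 5)*(-2) + (sqrt(20 + 25*(-4))/5)*(39/16) = -6*(-2) + (sqrt(20 - 100)/5)*(39/16) = 12 + (sqrt(-80)/5)*(39/16) = 12 + ((4*I*sqrt(5))/5)*(39/16) = 12 + (4*I*sqrt(5)/5)*(39/16) = 12 + 39*I*sqrt(5)/20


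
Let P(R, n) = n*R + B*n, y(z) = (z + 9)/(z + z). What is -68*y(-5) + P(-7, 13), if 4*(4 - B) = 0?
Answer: -59/5 ≈ -11.800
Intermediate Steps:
B = 4 (B = 4 - 1/4*0 = 4 + 0 = 4)
y(z) = (9 + z)/(2*z) (y(z) = (9 + z)/((2*z)) = (9 + z)*(1/(2*z)) = (9 + z)/(2*z))
P(R, n) = 4*n + R*n (P(R, n) = n*R + 4*n = R*n + 4*n = 4*n + R*n)
-68*y(-5) + P(-7, 13) = -34*(9 - 5)/(-5) + 13*(4 - 7) = -34*(-1)*4/5 + 13*(-3) = -68*(-2/5) - 39 = 136/5 - 39 = -59/5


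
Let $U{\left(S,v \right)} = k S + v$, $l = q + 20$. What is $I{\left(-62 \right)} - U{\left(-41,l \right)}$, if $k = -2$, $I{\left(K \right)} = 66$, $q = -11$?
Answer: $-25$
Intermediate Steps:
$l = 9$ ($l = -11 + 20 = 9$)
$U{\left(S,v \right)} = v - 2 S$ ($U{\left(S,v \right)} = - 2 S + v = v - 2 S$)
$I{\left(-62 \right)} - U{\left(-41,l \right)} = 66 - \left(9 - -82\right) = 66 - \left(9 + 82\right) = 66 - 91 = -25$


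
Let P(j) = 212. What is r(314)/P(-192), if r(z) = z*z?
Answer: 24649/53 ≈ 465.08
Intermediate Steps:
r(z) = z²
r(314)/P(-192) = 314²/212 = 98596*(1/212) = 24649/53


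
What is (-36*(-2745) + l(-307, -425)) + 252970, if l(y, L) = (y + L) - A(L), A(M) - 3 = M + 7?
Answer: 351473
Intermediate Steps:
A(M) = 10 + M (A(M) = 3 + (M + 7) = 3 + (7 + M) = 10 + M)
l(y, L) = -10 + y (l(y, L) = (y + L) - (10 + L) = (L + y) + (-10 - L) = -10 + y)
(-36*(-2745) + l(-307, -425)) + 252970 = (-36*(-2745) + (-10 - 307)) + 252970 = (98820 - 317) + 252970 = 98503 + 252970 = 351473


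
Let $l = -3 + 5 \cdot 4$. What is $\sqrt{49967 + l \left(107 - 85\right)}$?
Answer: $\sqrt{50341} \approx 224.37$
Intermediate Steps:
$l = 17$ ($l = -3 + 20 = 17$)
$\sqrt{49967 + l \left(107 - 85\right)} = \sqrt{49967 + 17 \left(107 - 85\right)} = \sqrt{49967 + 17 \cdot 22} = \sqrt{49967 + 374} = \sqrt{50341}$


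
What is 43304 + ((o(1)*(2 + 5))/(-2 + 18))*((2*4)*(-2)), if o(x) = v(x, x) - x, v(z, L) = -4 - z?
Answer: 43346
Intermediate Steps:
o(x) = -4 - 2*x (o(x) = (-4 - x) - x = -4 - 2*x)
43304 + ((o(1)*(2 + 5))/(-2 + 18))*((2*4)*(-2)) = 43304 + (((-4 - 2*1)*(2 + 5))/(-2 + 18))*((2*4)*(-2)) = 43304 + (((-4 - 2)*7)/16)*(8*(-2)) = 43304 + ((-6*7)/16)*(-16) = 43304 + ((1/16)*(-42))*(-16) = 43304 - 21/8*(-16) = 43304 + 42 = 43346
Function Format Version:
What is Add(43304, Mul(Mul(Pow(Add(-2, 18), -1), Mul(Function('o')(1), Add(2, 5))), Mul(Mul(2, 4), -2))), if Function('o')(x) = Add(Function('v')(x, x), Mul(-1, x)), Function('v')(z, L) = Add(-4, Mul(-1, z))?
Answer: 43346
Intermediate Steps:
Function('o')(x) = Add(-4, Mul(-2, x)) (Function('o')(x) = Add(Add(-4, Mul(-1, x)), Mul(-1, x)) = Add(-4, Mul(-2, x)))
Add(43304, Mul(Mul(Pow(Add(-2, 18), -1), Mul(Function('o')(1), Add(2, 5))), Mul(Mul(2, 4), -2))) = Add(43304, Mul(Mul(Pow(Add(-2, 18), -1), Mul(Add(-4, Mul(-2, 1)), Add(2, 5))), Mul(Mul(2, 4), -2))) = Add(43304, Mul(Mul(Pow(16, -1), Mul(Add(-4, -2), 7)), Mul(8, -2))) = Add(43304, Mul(Mul(Rational(1, 16), Mul(-6, 7)), -16)) = Add(43304, Mul(Mul(Rational(1, 16), -42), -16)) = Add(43304, Mul(Rational(-21, 8), -16)) = Add(43304, 42) = 43346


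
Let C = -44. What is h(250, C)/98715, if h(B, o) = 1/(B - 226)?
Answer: 1/2369160 ≈ 4.2209e-7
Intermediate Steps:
h(B, o) = 1/(-226 + B)
h(250, C)/98715 = 1/((-226 + 250)*98715) = (1/98715)/24 = (1/24)*(1/98715) = 1/2369160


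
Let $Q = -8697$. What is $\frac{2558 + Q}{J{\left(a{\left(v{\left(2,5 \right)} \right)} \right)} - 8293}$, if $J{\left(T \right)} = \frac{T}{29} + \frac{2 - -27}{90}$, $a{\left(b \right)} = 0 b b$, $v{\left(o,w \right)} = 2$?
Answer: $\frac{552510}{746341} \approx 0.74029$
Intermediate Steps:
$a{\left(b \right)} = 0$ ($a{\left(b \right)} = 0 b = 0$)
$J{\left(T \right)} = \frac{29}{90} + \frac{T}{29}$ ($J{\left(T \right)} = T \frac{1}{29} + \left(2 + 27\right) \frac{1}{90} = \frac{T}{29} + 29 \cdot \frac{1}{90} = \frac{T}{29} + \frac{29}{90} = \frac{29}{90} + \frac{T}{29}$)
$\frac{2558 + Q}{J{\left(a{\left(v{\left(2,5 \right)} \right)} \right)} - 8293} = \frac{2558 - 8697}{\left(\frac{29}{90} + \frac{1}{29} \cdot 0\right) - 8293} = - \frac{6139}{\left(\frac{29}{90} + 0\right) - 8293} = - \frac{6139}{\frac{29}{90} - 8293} = - \frac{6139}{- \frac{746341}{90}} = \left(-6139\right) \left(- \frac{90}{746341}\right) = \frac{552510}{746341}$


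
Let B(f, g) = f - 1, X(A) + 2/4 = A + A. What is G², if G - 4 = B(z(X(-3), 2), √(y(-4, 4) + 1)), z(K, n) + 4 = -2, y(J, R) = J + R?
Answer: 9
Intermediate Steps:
X(A) = -½ + 2*A (X(A) = -½ + (A + A) = -½ + 2*A)
z(K, n) = -6 (z(K, n) = -4 - 2 = -6)
B(f, g) = -1 + f
G = -3 (G = 4 + (-1 - 6) = 4 - 7 = -3)
G² = (-3)² = 9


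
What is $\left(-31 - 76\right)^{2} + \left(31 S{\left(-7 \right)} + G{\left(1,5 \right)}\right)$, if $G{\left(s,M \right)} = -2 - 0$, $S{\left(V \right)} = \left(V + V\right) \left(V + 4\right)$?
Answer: $12749$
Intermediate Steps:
$S{\left(V \right)} = 2 V \left(4 + V\right)$
$G{\left(s,M \right)} = -2$ ($G{\left(s,M \right)} = -2 + 0 = -2$)
$\left(-31 - 76\right)^{2} + \left(31 S{\left(-7 \right)} + G{\left(1,5 \right)}\right) = \left(-31 - 76\right)^{2} - \left(2 - 31 \cdot 2 \left(-7\right) \left(4 - 7\right)\right) = \left(-107\right)^{2} - \left(2 - 31 \cdot 2 \left(-7\right) \left(-3\right)\right) = 11449 + \left(31 \cdot 42 - 2\right) = 11449 + \left(1302 - 2\right) = 11449 + 1300 = 12749$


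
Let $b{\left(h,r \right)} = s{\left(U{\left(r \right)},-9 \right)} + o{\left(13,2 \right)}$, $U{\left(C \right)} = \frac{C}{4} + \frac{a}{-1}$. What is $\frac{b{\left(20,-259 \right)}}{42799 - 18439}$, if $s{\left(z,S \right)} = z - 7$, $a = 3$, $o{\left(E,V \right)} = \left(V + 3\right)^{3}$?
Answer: $\frac{67}{32480} \approx 0.0020628$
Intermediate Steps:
$o{\left(E,V \right)} = \left(3 + V\right)^{3}$
$U{\left(C \right)} = -3 + \frac{C}{4}$ ($U{\left(C \right)} = \frac{C}{4} + \frac{3}{-1} = C \frac{1}{4} + 3 \left(-1\right) = \frac{C}{4} - 3 = -3 + \frac{C}{4}$)
$s{\left(z,S \right)} = -7 + z$ ($s{\left(z,S \right)} = z - 7 = -7 + z$)
$b{\left(h,r \right)} = 115 + \frac{r}{4}$ ($b{\left(h,r \right)} = \left(-7 + \left(-3 + \frac{r}{4}\right)\right) + \left(3 + 2\right)^{3} = \left(-10 + \frac{r}{4}\right) + 5^{3} = \left(-10 + \frac{r}{4}\right) + 125 = 115 + \frac{r}{4}$)
$\frac{b{\left(20,-259 \right)}}{42799 - 18439} = \frac{115 + \frac{1}{4} \left(-259\right)}{42799 - 18439} = \frac{115 - \frac{259}{4}}{24360} = \frac{201}{4} \cdot \frac{1}{24360} = \frac{67}{32480}$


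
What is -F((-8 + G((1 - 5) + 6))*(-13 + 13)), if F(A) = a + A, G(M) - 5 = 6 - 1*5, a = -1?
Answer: 1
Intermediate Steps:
G(M) = 6 (G(M) = 5 + (6 - 1*5) = 5 + (6 - 5) = 5 + 1 = 6)
F(A) = -1 + A
-F((-8 + G((1 - 5) + 6))*(-13 + 13)) = -(-1 + (-8 + 6)*(-13 + 13)) = -(-1 - 2*0) = -(-1 + 0) = -1*(-1) = 1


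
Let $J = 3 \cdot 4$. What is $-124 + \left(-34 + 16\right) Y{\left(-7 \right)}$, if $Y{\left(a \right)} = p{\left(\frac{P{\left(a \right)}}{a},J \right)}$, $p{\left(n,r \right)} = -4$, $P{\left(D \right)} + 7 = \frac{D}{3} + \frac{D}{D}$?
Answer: $-52$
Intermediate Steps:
$J = 12$
$P{\left(D \right)} = -6 + \frac{D}{3}$ ($P{\left(D \right)} = -7 + \left(\frac{D}{3} + \frac{D}{D}\right) = -7 + \left(D \frac{1}{3} + 1\right) = -7 + \left(\frac{D}{3} + 1\right) = -7 + \left(1 + \frac{D}{3}\right) = -6 + \frac{D}{3}$)
$Y{\left(a \right)} = -4$
$-124 + \left(-34 + 16\right) Y{\left(-7 \right)} = -124 + \left(-34 + 16\right) \left(-4\right) = -124 - -72 = -124 + 72 = -52$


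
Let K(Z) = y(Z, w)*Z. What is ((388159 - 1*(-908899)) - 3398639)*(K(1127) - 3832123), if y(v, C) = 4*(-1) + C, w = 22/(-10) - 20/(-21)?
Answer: 40329728883012/5 ≈ 8.0659e+12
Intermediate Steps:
w = -131/105 (w = 22*(-⅒) - 20*(-1/21) = -11/5 + 20/21 = -131/105 ≈ -1.2476)
y(v, C) = -4 + C
K(Z) = -551*Z/105 (K(Z) = (-4 - 131/105)*Z = -551*Z/105)
((388159 - 1*(-908899)) - 3398639)*(K(1127) - 3832123) = ((388159 - 1*(-908899)) - 3398639)*(-551/105*1127 - 3832123) = ((388159 + 908899) - 3398639)*(-88711/15 - 3832123) = (1297058 - 3398639)*(-57570556/15) = -2101581*(-57570556/15) = 40329728883012/5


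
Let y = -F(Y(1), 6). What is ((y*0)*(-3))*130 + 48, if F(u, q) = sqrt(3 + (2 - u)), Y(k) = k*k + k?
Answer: 48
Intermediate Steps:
Y(k) = k + k**2 (Y(k) = k**2 + k = k + k**2)
F(u, q) = sqrt(5 - u)
y = -sqrt(3) (y = -sqrt(5 - (1 + 1)) = -sqrt(5 - 2) = -sqrt(3) ≈ -1.7320)
((y*0)*(-3))*130 + 48 = ((-sqrt(3)*0)*(-3))*130 + 48 = (0*(-3))*130 + 48 = 0*130 + 48 = 0 + 48 = 48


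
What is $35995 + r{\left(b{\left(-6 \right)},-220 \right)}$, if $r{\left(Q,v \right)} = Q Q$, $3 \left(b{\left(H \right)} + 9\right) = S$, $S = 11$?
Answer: $\frac{324211}{9} \approx 36023.0$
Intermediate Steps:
$b{\left(H \right)} = - \frac{16}{3}$ ($b{\left(H \right)} = -9 + \frac{1}{3} \cdot 11 = -9 + \frac{11}{3} = - \frac{16}{3}$)
$r{\left(Q,v \right)} = Q^{2}$
$35995 + r{\left(b{\left(-6 \right)},-220 \right)} = 35995 + \left(- \frac{16}{3}\right)^{2} = 35995 + \frac{256}{9} = \frac{324211}{9}$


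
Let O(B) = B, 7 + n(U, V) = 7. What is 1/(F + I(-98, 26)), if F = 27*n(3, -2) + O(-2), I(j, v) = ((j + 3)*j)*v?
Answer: 1/242058 ≈ 4.1312e-6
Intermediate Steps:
n(U, V) = 0 (n(U, V) = -7 + 7 = 0)
I(j, v) = j*v*(3 + j) (I(j, v) = ((3 + j)*j)*v = (j*(3 + j))*v = j*v*(3 + j))
F = -2 (F = 27*0 - 2 = 0 - 2 = -2)
1/(F + I(-98, 26)) = 1/(-2 - 98*26*(3 - 98)) = 1/(-2 - 98*26*(-95)) = 1/(-2 + 242060) = 1/242058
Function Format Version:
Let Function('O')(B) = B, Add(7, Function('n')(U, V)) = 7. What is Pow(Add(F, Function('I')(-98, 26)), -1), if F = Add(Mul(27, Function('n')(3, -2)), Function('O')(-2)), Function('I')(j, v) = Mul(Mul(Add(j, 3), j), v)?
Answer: Rational(1, 242058) ≈ 4.1312e-6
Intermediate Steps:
Function('n')(U, V) = 0 (Function('n')(U, V) = Add(-7, 7) = 0)
Function('I')(j, v) = Mul(j, v, Add(3, j)) (Function('I')(j, v) = Mul(Mul(Add(3, j), j), v) = Mul(Mul(j, Add(3, j)), v) = Mul(j, v, Add(3, j)))
F = -2 (F = Add(Mul(27, 0), -2) = Add(0, -2) = -2)
Pow(Add(F, Function('I')(-98, 26)), -1) = Pow(Add(-2, Mul(-98, 26, Add(3, -98))), -1) = Pow(Add(-2, Mul(-98, 26, -95)), -1) = Pow(Add(-2, 242060), -1) = Pow(242058, -1) = Rational(1, 242058)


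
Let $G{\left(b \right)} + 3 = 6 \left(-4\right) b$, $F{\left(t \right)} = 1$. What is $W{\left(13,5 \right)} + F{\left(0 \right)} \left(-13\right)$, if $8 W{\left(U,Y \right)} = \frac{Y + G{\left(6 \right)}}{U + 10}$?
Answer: $- \frac{1267}{92} \approx -13.772$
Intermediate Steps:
$G{\left(b \right)} = -3 - 24 b$ ($G{\left(b \right)} = -3 + 6 \left(-4\right) b = -3 - 24 b$)
$W{\left(U,Y \right)} = \frac{-147 + Y}{8 \left(10 + U\right)}$ ($W{\left(U,Y \right)} = \frac{\left(Y - 147\right) \frac{1}{U + 10}}{8} = \frac{\left(Y - 147\right) \frac{1}{10 + U}}{8} = \frac{\left(-147 + Y\right) \frac{1}{10 + U}}{8} = \frac{\frac{1}{10 + U} \left(-147 + Y\right)}{8} = \frac{-147 + Y}{8 \left(10 + U\right)}$)
$W{\left(13,5 \right)} + F{\left(0 \right)} \left(-13\right) = \frac{-147 + 5}{8 \left(10 + 13\right)} + 1 \left(-13\right) = \frac{1}{8} \cdot \frac{1}{23} \left(-142\right) - 13 = - \frac{71}{92} - 13 = - \frac{1267}{92}$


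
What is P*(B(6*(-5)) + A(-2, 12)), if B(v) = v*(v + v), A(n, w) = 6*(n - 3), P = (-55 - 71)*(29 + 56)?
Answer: -18956700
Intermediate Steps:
P = -10710 (P = -126*85 = -10710)
A(n, w) = -18 + 6*n (A(n, w) = 6*(-3 + n) = -18 + 6*n)
B(v) = 2*v**2 (B(v) = v*(2*v) = 2*v**2)
P*(B(6*(-5)) + A(-2, 12)) = -10710*(2*(6*(-5))**2 + (-18 + 6*(-2))) = -10710*(2*(-30)**2 + (-18 - 12)) = -10710*(2*900 - 30) = -10710*(1800 - 30) = -10710*1770 = -18956700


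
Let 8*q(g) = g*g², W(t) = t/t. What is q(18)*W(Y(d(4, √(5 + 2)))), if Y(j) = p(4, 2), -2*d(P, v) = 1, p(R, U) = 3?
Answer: 729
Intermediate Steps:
d(P, v) = -½ (d(P, v) = -½*1 = -½)
Y(j) = 3
W(t) = 1
q(g) = g³/8 (q(g) = (g*g²)/8 = g³/8)
q(18)*W(Y(d(4, √(5 + 2)))) = ((⅛)*18³)*1 = ((⅛)*5832)*1 = 729*1 = 729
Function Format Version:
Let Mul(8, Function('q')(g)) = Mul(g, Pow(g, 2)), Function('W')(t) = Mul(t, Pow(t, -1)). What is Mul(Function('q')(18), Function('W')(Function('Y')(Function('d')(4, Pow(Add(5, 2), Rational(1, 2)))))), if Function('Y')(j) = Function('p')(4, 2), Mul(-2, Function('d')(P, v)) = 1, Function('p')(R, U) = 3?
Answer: 729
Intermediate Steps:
Function('d')(P, v) = Rational(-1, 2) (Function('d')(P, v) = Mul(Rational(-1, 2), 1) = Rational(-1, 2))
Function('Y')(j) = 3
Function('W')(t) = 1
Function('q')(g) = Mul(Rational(1, 8), Pow(g, 3)) (Function('q')(g) = Mul(Rational(1, 8), Mul(g, Pow(g, 2))) = Mul(Rational(1, 8), Pow(g, 3)))
Mul(Function('q')(18), Function('W')(Function('Y')(Function('d')(4, Pow(Add(5, 2), Rational(1, 2)))))) = Mul(Mul(Rational(1, 8), Pow(18, 3)), 1) = Mul(Mul(Rational(1, 8), 5832), 1) = Mul(729, 1) = 729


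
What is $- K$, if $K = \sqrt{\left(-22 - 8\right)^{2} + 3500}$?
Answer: $- 20 \sqrt{11} \approx -66.333$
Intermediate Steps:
$K = 20 \sqrt{11}$ ($K = \sqrt{\left(-30\right)^{2} + 3500} = \sqrt{900 + 3500} = \sqrt{4400} = 20 \sqrt{11} \approx 66.333$)
$- K = - 20 \sqrt{11}$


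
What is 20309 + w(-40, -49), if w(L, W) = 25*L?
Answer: 19309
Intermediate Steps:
20309 + w(-40, -49) = 20309 + 25*(-40) = 20309 - 1000 = 19309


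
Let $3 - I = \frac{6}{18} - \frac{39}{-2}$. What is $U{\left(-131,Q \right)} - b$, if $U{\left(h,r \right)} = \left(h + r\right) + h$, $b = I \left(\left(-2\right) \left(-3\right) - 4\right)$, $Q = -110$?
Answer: $- \frac{1015}{3} \approx -338.33$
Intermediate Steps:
$I = - \frac{101}{6}$ ($I = 3 - \left(\frac{6}{18} - \frac{39}{-2}\right) = 3 - \left(6 \cdot \frac{1}{18} - - \frac{39}{2}\right) = 3 - \left(\frac{1}{3} + \frac{39}{2}\right) = 3 - \frac{119}{6} = - \frac{101}{6} \approx -16.833$)
$b = - \frac{101}{3}$ ($b = - \frac{101 \left(\left(-2\right) \left(-3\right) - 4\right)}{6} = - \frac{101 \left(6 - 4\right)}{6} = \left(- \frac{101}{6}\right) 2 = - \frac{101}{3} \approx -33.667$)
$U{\left(h,r \right)} = r + 2 h$
$U{\left(-131,Q \right)} - b = \left(-110 + 2 \left(-131\right)\right) - - \frac{101}{3} = \left(-110 - 262\right) + \frac{101}{3} = -372 + \frac{101}{3} = - \frac{1015}{3}$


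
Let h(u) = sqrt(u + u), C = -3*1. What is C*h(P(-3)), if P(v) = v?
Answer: -3*I*sqrt(6) ≈ -7.3485*I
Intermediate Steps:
C = -3
h(u) = sqrt(2)*sqrt(u) (h(u) = sqrt(2*u) = sqrt(2)*sqrt(u))
C*h(P(-3)) = -3*sqrt(2)*sqrt(-3) = -3*sqrt(2)*I*sqrt(3) = -3*I*sqrt(6)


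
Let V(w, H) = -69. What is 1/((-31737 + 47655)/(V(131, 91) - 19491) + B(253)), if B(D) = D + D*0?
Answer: 3260/822127 ≈ 0.0039653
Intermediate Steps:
B(D) = D (B(D) = D + 0 = D)
1/((-31737 + 47655)/(V(131, 91) - 19491) + B(253)) = 1/((-31737 + 47655)/(-69 - 19491) + 253) = 1/(15918/(-19560) + 253) = 1/(15918*(-1/19560) + 253) = 1/(-2653/3260 + 253) = 1/(822127/3260) = 3260/822127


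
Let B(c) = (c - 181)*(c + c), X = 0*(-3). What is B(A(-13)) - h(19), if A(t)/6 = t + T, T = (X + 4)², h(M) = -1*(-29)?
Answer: -5897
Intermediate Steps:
h(M) = 29
X = 0
T = 16 (T = (0 + 4)² = 4² = 16)
A(t) = 96 + 6*t (A(t) = 6*(t + 16) = 6*(16 + t) = 96 + 6*t)
B(c) = 2*c*(-181 + c) (B(c) = (-181 + c)*(2*c) = 2*c*(-181 + c))
B(A(-13)) - h(19) = 2*(96 + 6*(-13))*(-181 + (96 + 6*(-13))) - 1*29 = 2*(96 - 78)*(-181 + (96 - 78)) - 29 = 2*18*(-181 + 18) - 29 = 2*18*(-163) - 29 = -5868 - 29 = -5897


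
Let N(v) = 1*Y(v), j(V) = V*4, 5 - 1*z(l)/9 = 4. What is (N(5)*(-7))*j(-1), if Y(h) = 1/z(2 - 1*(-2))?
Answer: 28/9 ≈ 3.1111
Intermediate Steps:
z(l) = 9 (z(l) = 45 - 9*4 = 45 - 36 = 9)
j(V) = 4*V
Y(h) = 1/9
N(v) = 1/9 (N(v) = 1*(1/9) = 1/9)
(N(5)*(-7))*j(-1) = ((1/9)*(-7))*(4*(-1)) = -7/9*(-4) = 28/9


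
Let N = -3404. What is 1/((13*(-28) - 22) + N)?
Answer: -1/3790 ≈ -0.00026385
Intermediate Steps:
1/((13*(-28) - 22) + N) = 1/((13*(-28) - 22) - 3404) = 1/((-364 - 22) - 3404) = 1/(-386 - 3404) = 1/(-3790) = -1/3790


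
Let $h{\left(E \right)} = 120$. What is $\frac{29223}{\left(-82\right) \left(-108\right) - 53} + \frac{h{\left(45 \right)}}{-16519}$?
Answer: $\frac{481678377}{145416757} \approx 3.3124$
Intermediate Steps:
$\frac{29223}{\left(-82\right) \left(-108\right) - 53} + \frac{h{\left(45 \right)}}{-16519} = \frac{29223}{\left(-82\right) \left(-108\right) - 53} + \frac{120}{-16519} = \frac{29223}{8856 - 53} + 120 \left(- \frac{1}{16519}\right) = \frac{29223}{8803} - \frac{120}{16519} = \frac{481678377}{145416757}$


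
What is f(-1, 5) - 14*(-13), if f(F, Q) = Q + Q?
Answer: 192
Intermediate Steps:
f(F, Q) = 2*Q
f(-1, 5) - 14*(-13) = 2*5 - 14*(-13) = 10 + 182 = 192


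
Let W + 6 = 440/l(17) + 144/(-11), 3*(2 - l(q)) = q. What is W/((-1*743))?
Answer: 1530/8173 ≈ 0.18720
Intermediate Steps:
l(q) = 2 - q/3
W = -1530/11 (W = -6 + (440/(2 - ⅓*17) + 144/(-11)) = -6 + (440/(2 - 17/3) + 144*(-1/11)) = -6 + (440/(-11/3) - 144/11) = -6 + (440*(-3/11) - 144/11) = -6 + (-120 - 144/11) = -6 - 1464/11 = -1530/11 ≈ -139.09)
W/((-1*743)) = -1530/(11*((-1*743))) = -1530/11/(-743) = -1530/11*(-1/743) = 1530/8173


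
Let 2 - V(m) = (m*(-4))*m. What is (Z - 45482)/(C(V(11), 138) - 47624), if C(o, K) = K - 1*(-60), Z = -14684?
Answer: 30083/23713 ≈ 1.2686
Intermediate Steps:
V(m) = 2 + 4*m² (V(m) = 2 - m*(-4)*m = 2 - (-4*m)*m = 2 - (-4)*m² = 2 + 4*m²)
C(o, K) = 60 + K (C(o, K) = K + 60 = 60 + K)
(Z - 45482)/(C(V(11), 138) - 47624) = (-14684 - 45482)/((60 + 138) - 47624) = -60166/(198 - 47624) = -60166/(-47426) = -60166*(-1/47426) = 30083/23713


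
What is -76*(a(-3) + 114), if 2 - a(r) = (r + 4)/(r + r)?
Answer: -26486/3 ≈ -8828.7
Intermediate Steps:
a(r) = 2 - (4 + r)/(2*r) (a(r) = 2 - (r + 4)/(r + r) = 2 - (4 + r)/(2*r))
-76*(a(-3) + 114) = -76*((3/2 - 2/(-3)) + 114) = -76*((3/2 - 2*(-⅓)) + 114) = -76*((3/2 + ⅔) + 114) = -76*(13/6 + 114) = -76*697/6 = -26486/3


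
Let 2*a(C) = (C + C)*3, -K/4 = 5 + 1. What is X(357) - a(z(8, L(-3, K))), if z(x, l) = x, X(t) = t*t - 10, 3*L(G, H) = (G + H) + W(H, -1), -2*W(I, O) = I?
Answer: 127415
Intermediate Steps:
W(I, O) = -I/2
K = -24 (K = -4*(5 + 1) = -4*6 = -24)
L(G, H) = G/3 + H/6 (L(G, H) = ((G + H) - H/2)/3 = (G + H/2)/3 = G/3 + H/6)
X(t) = -10 + t**2 (X(t) = t**2 - 10 = -10 + t**2)
a(C) = 3*C (a(C) = ((C + C)*3)/2 = ((2*C)*3)/2 = (6*C)/2 = 3*C)
X(357) - a(z(8, L(-3, K))) = (-10 + 357**2) - 3*8 = (-10 + 127449) - 1*24 = 127439 - 24 = 127415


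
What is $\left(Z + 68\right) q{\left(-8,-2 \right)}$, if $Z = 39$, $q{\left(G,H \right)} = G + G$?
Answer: $-1712$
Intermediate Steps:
$q{\left(G,H \right)} = 2 G$
$\left(Z + 68\right) q{\left(-8,-2 \right)} = \left(39 + 68\right) 2 \left(-8\right) = 107 \left(-16\right) = -1712$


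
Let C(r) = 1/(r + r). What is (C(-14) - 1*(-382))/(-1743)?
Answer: -3565/16268 ≈ -0.21914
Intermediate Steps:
C(r) = 1/(2*r)
(C(-14) - 1*(-382))/(-1743) = ((½)/(-14) - 1*(-382))/(-1743) = ((½)*(-1/14) + 382)*(-1/1743) = (-1/28 + 382)*(-1/1743) = (10695/28)*(-1/1743) = -3565/16268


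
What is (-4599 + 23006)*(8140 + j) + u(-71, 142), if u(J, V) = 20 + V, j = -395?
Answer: 142562377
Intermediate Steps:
(-4599 + 23006)*(8140 + j) + u(-71, 142) = (-4599 + 23006)*(8140 - 395) + (20 + 142) = 18407*7745 + 162 = 142562215 + 162 = 142562377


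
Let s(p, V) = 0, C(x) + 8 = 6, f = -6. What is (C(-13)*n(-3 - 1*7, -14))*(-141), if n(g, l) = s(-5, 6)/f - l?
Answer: 3948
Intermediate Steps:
C(x) = -2 (C(x) = -8 + 6 = -2)
n(g, l) = -l (n(g, l) = 0/(-6) - l = 0*(-⅙) - l = 0 - l = -l)
(C(-13)*n(-3 - 1*7, -14))*(-141) = -(-2)*(-14)*(-141) = -2*14*(-141) = -28*(-141) = 3948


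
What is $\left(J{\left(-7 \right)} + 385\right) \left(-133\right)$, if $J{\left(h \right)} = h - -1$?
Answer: $-50407$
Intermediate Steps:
$J{\left(h \right)} = 1 + h$ ($J{\left(h \right)} = h + 1 = 1 + h$)
$\left(J{\left(-7 \right)} + 385\right) \left(-133\right) = \left(\left(1 - 7\right) + 385\right) \left(-133\right) = \left(-6 + 385\right) \left(-133\right) = 379 \left(-133\right) = -50407$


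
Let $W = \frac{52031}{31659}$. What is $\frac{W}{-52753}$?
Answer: $- \frac{52031}{1670107227} \approx -3.1154 \cdot 10^{-5}$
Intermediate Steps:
$W = \frac{52031}{31659}$ ($W = 52031 \cdot \frac{1}{31659} = \frac{52031}{31659} \approx 1.6435$)
$\frac{W}{-52753} = \frac{52031}{31659 \left(-52753\right)} = \frac{52031}{31659} \left(- \frac{1}{52753}\right) = - \frac{52031}{1670107227}$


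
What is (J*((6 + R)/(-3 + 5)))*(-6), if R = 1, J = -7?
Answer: 147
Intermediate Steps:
(J*((6 + R)/(-3 + 5)))*(-6) = -7*(6 + 1)/(-3 + 5)*(-6) = -7*7/2*(-6) = -49/2*(-6) = 147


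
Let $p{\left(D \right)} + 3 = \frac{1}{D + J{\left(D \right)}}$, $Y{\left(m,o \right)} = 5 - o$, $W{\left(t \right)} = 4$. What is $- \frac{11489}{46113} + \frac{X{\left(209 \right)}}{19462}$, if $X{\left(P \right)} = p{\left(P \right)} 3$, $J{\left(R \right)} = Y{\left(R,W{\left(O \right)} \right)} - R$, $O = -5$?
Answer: $- \frac{111937798}{448725603} \approx -0.24946$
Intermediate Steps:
$J{\left(R \right)} = 1 - R$ ($J{\left(R \right)} = \left(5 - 4\right) - R = 1 - R$)
$p{\left(D \right)} = -2$ ($p{\left(D \right)} = -3 + \frac{1}{D - \left(-1 + D\right)} = -3 + 1^{-1} = -3 + 1 = -2$)
$X{\left(P \right)} = -6$ ($X{\left(P \right)} = \left(-2\right) 3 = -6$)
$- \frac{11489}{46113} + \frac{X{\left(209 \right)}}{19462} = - \frac{11489}{46113} - \frac{6}{19462} = \left(-11489\right) \frac{1}{46113} - \frac{3}{9731} = - \frac{11489}{46113} - \frac{3}{9731} = - \frac{111937798}{448725603}$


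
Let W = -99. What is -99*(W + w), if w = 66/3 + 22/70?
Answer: 265716/35 ≈ 7591.9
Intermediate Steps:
w = 781/35 (w = 66*(⅓) + 22*(1/70) = 22 + 11/35 = 781/35 ≈ 22.314)
-99*(W + w) = -99*(-99 + 781/35) = -99*(-2684/35) = 265716/35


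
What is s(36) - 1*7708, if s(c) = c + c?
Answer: -7636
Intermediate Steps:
s(c) = 2*c
s(36) - 1*7708 = 2*36 - 1*7708 = 72 - 7708 = -7636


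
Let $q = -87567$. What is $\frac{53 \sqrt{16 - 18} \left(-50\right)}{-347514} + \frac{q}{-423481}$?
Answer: $\frac{87567}{423481} + \frac{1325 i \sqrt{2}}{173757} \approx 0.20678 + 0.010784 i$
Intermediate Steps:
$\frac{53 \sqrt{16 - 18} \left(-50\right)}{-347514} + \frac{q}{-423481} = \frac{53 \sqrt{16 - 18} \left(-50\right)}{-347514} - \frac{87567}{-423481} = 53 \sqrt{-2} \left(-50\right) \left(- \frac{1}{347514}\right) - - \frac{87567}{423481} = 53 i \sqrt{2} \left(-50\right) \left(- \frac{1}{347514}\right) + \frac{87567}{423481} = - 2650 i \sqrt{2} \left(- \frac{1}{347514}\right) + \frac{87567}{423481} = \frac{1325 i \sqrt{2}}{173757} + \frac{87567}{423481} = \frac{87567}{423481} + \frac{1325 i \sqrt{2}}{173757}$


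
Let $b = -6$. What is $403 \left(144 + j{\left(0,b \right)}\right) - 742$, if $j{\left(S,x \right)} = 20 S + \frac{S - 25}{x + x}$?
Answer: $\frac{697555}{12} \approx 58130.0$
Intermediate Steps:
$j{\left(S,x \right)} = 20 S + \frac{-25 + S}{2 x}$
$403 \left(144 + j{\left(0,b \right)}\right) - 742 = 403 \left(144 + \frac{-25 + 0 + 40 \cdot 0 \left(-6\right)}{2 \left(-6\right)}\right) - 742 = 403 \left(144 + \frac{1}{2} \left(- \frac{1}{6}\right) \left(-25 + 0 + 0\right)\right) - 742 = 403 \left(144 + \frac{1}{2} \left(- \frac{1}{6}\right) \left(-25\right)\right) - 742 = 403 \left(144 + \frac{25}{12}\right) - 742 = 403 \cdot \frac{1753}{12} - 742 = \frac{706459}{12} - 742 = \frac{697555}{12}$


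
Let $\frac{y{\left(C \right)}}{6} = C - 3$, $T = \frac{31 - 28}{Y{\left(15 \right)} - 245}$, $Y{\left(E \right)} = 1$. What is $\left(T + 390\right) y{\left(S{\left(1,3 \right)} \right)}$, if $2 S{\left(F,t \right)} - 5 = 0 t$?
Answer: $- \frac{285471}{244} \approx -1170.0$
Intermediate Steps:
$S{\left(F,t \right)} = \frac{5}{2}$ ($S{\left(F,t \right)} = \frac{5}{2} + \frac{0 t}{2} = \frac{5}{2} + \frac{1}{2} \cdot 0 = \frac{5}{2} + 0 = \frac{5}{2}$)
$T = - \frac{3}{244}$ ($T = \frac{31 - 28}{1 - 245} = \frac{3}{-244} = 3 \left(- \frac{1}{244}\right) = - \frac{3}{244} \approx -0.012295$)
$y{\left(C \right)} = -18 + 6 C$ ($y{\left(C \right)} = 6 \left(C - 3\right) = 6 \left(-3 + C\right) = -18 + 6 C$)
$\left(T + 390\right) y{\left(S{\left(1,3 \right)} \right)} = \left(- \frac{3}{244} + 390\right) \left(-18 + 6 \cdot \frac{5}{2}\right) = \frac{95157 \left(-18 + 15\right)}{244} = \frac{95157}{244} \left(-3\right) = - \frac{285471}{244}$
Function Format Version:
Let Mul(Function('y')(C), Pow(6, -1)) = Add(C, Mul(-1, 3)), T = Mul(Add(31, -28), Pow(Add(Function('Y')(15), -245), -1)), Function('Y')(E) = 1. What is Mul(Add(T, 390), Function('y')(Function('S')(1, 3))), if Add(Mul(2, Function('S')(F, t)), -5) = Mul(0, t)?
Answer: Rational(-285471, 244) ≈ -1170.0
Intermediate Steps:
Function('S')(F, t) = Rational(5, 2) (Function('S')(F, t) = Add(Rational(5, 2), Mul(Rational(1, 2), Mul(0, t))) = Add(Rational(5, 2), Mul(Rational(1, 2), 0)) = Add(Rational(5, 2), 0) = Rational(5, 2))
T = Rational(-3, 244) (T = Mul(Add(31, -28), Pow(Add(1, -245), -1)) = Mul(3, Pow(-244, -1)) = Mul(3, Rational(-1, 244)) = Rational(-3, 244) ≈ -0.012295)
Function('y')(C) = Add(-18, Mul(6, C)) (Function('y')(C) = Mul(6, Add(C, Mul(-1, 3))) = Mul(6, Add(C, -3)) = Mul(6, Add(-3, C)) = Add(-18, Mul(6, C)))
Mul(Add(T, 390), Function('y')(Function('S')(1, 3))) = Mul(Add(Rational(-3, 244), 390), Add(-18, Mul(6, Rational(5, 2)))) = Mul(Rational(95157, 244), Add(-18, 15)) = Mul(Rational(95157, 244), -3) = Rational(-285471, 244)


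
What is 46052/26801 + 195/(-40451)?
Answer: 1857623257/1084127251 ≈ 1.7135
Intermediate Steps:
46052/26801 + 195/(-40451) = 46052*(1/26801) + 195*(-1/40451) = 46052/26801 - 195/40451 = 1857623257/1084127251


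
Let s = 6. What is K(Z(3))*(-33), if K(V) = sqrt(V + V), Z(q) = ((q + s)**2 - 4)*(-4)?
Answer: -66*I*sqrt(154) ≈ -819.04*I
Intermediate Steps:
Z(q) = 16 - 4*(6 + q)**2 (Z(q) = ((q + 6)**2 - 4)*(-4) = ((6 + q)**2 - 4)*(-4) = (-4 + (6 + q)**2)*(-4) = 16 - 4*(6 + q)**2)
K(V) = sqrt(2)*sqrt(V) (K(V) = sqrt(2*V) = sqrt(2)*sqrt(V))
K(Z(3))*(-33) = (sqrt(2)*sqrt(16 - 4*(6 + 3)**2))*(-33) = (sqrt(2)*sqrt(16 - 4*9**2))*(-33) = (sqrt(2)*sqrt(16 - 4*81))*(-33) = (sqrt(2)*sqrt(16 - 324))*(-33) = (sqrt(2)*sqrt(-308))*(-33) = (sqrt(2)*(2*I*sqrt(77)))*(-33) = (2*I*sqrt(154))*(-33) = -66*I*sqrt(154)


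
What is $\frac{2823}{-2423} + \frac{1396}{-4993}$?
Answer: $- \frac{17477747}{12098039} \approx -1.4447$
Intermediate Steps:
$\frac{2823}{-2423} + \frac{1396}{-4993} = 2823 \left(- \frac{1}{2423}\right) + 1396 \left(- \frac{1}{4993}\right) = - \frac{2823}{2423} - \frac{1396}{4993} = - \frac{17477747}{12098039}$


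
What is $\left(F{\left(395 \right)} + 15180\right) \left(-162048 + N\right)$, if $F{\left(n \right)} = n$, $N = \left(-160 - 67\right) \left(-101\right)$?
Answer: $-2166809575$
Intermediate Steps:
$N = 22927$ ($N = \left(-227\right) \left(-101\right) = 22927$)
$\left(F{\left(395 \right)} + 15180\right) \left(-162048 + N\right) = \left(395 + 15180\right) \left(-162048 + 22927\right) = 15575 \left(-139121\right) = -2166809575$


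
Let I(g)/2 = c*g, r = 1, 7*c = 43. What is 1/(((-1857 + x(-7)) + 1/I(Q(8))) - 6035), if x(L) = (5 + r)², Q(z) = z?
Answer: -688/5404921 ≈ -0.00012729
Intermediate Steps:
c = 43/7 (c = (⅐)*43 = 43/7 ≈ 6.1429)
I(g) = 86*g/7 (I(g) = 2*(43*g/7) = 86*g/7)
x(L) = 36 (x(L) = (5 + 1)² = 6² = 36)
1/(((-1857 + x(-7)) + 1/I(Q(8))) - 6035) = 1/(((-1857 + 36) + 1/((86/7)*8)) - 6035) = 1/((-1821 + 1/(688/7)) - 6035) = 1/((-1821 + 7/688) - 6035) = 1/(-1252841/688 - 6035) = 1/(-5404921/688) = -688/5404921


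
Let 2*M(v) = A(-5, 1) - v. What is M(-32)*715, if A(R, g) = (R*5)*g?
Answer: 5005/2 ≈ 2502.5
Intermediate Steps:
A(R, g) = 5*R*g (A(R, g) = (5*R)*g = 5*R*g)
M(v) = -25/2 - v/2 (M(v) = (5*(-5)*1 - v)/2 = (-25 - v)/2 = -25/2 - v/2)
M(-32)*715 = (-25/2 - ½*(-32))*715 = (-25/2 + 16)*715 = (7/2)*715 = 5005/2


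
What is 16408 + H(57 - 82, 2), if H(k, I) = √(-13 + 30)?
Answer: 16408 + √17 ≈ 16412.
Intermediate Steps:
H(k, I) = √17
16408 + H(57 - 82, 2) = 16408 + √17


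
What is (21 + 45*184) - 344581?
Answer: -336280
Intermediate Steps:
(21 + 45*184) - 344581 = (21 + 8280) - 344581 = 8301 - 344581 = -336280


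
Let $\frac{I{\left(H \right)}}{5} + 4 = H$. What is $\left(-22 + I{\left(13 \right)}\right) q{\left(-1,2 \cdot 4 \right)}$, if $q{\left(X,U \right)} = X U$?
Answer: $-184$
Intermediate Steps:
$I{\left(H \right)} = -20 + 5 H$
$q{\left(X,U \right)} = U X$
$\left(-22 + I{\left(13 \right)}\right) q{\left(-1,2 \cdot 4 \right)} = \left(-22 + \left(-20 + 5 \cdot 13\right)\right) 2 \cdot 4 \left(-1\right) = \left(-22 + \left(-20 + 65\right)\right) 8 \left(-1\right) = \left(-22 + 45\right) \left(-8\right) = 23 \left(-8\right) = -184$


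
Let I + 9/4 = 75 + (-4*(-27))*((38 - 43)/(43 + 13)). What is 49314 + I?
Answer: 1382559/28 ≈ 49377.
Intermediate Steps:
I = 1767/28 (I = -9/4 + (75 + (-4*(-27))*((38 - 43)/(43 + 13))) = -9/4 + (75 + 108*(-5/56)) = -9/4 + (75 - 135/14) = -9/4 + 915/14 = 1767/28 ≈ 63.107)
49314 + I = 49314 + 1767/28 = 1382559/28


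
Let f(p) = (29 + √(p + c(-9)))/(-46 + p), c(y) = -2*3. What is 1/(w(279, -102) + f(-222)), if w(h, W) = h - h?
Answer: -7772/1069 + 536*I*√57/1069 ≈ -7.2703 + 3.7855*I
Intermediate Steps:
c(y) = -6
f(p) = (29 + √(-6 + p))/(-46 + p) (f(p) = (29 + √(p - 6))/(-46 + p) = (29 + √(-6 + p))/(-46 + p))
w(h, W) = 0
1/(w(279, -102) + f(-222)) = 1/(0 + (29 + √(-6 - 222))/(-46 - 222)) = 1/(0 + (29 + √(-228))/(-268)) = 1/(0 - (29 + 2*I*√57)/268) = 1/(0 + (-29/268 - I*√57/134)) = 1/(-29/268 - I*√57/134)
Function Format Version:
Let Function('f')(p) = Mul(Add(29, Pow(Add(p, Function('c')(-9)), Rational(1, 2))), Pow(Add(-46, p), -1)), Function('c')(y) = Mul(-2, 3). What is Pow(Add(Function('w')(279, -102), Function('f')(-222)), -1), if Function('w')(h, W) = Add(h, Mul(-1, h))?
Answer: Add(Rational(-7772, 1069), Mul(Rational(536, 1069), I, Pow(57, Rational(1, 2)))) ≈ Add(-7.2703, Mul(3.7855, I))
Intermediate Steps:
Function('c')(y) = -6
Function('f')(p) = Mul(Pow(Add(-46, p), -1), Add(29, Pow(Add(-6, p), Rational(1, 2)))) (Function('f')(p) = Mul(Add(29, Pow(Add(p, -6), Rational(1, 2))), Pow(Add(-46, p), -1)) = Mul(Add(29, Pow(Add(-6, p), Rational(1, 2))), Pow(Add(-46, p), -1)) = Mul(Pow(Add(-46, p), -1), Add(29, Pow(Add(-6, p), Rational(1, 2)))))
Function('w')(h, W) = 0
Pow(Add(Function('w')(279, -102), Function('f')(-222)), -1) = Pow(Add(0, Mul(Pow(Add(-46, -222), -1), Add(29, Pow(Add(-6, -222), Rational(1, 2))))), -1) = Pow(Add(0, Mul(Pow(-268, -1), Add(29, Pow(-228, Rational(1, 2))))), -1) = Pow(Add(0, Mul(Rational(-1, 268), Add(29, Mul(2, I, Pow(57, Rational(1, 2)))))), -1) = Pow(Add(0, Add(Rational(-29, 268), Mul(Rational(-1, 134), I, Pow(57, Rational(1, 2))))), -1) = Pow(Add(Rational(-29, 268), Mul(Rational(-1, 134), I, Pow(57, Rational(1, 2)))), -1)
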